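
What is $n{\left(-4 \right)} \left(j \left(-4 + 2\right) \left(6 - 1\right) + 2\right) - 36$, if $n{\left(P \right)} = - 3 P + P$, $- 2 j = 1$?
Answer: $20$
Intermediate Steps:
$j = - \frac{1}{2}$ ($j = \left(- \frac{1}{2}\right) 1 = - \frac{1}{2} \approx -0.5$)
$n{\left(P \right)} = - 2 P$
$n{\left(-4 \right)} \left(j \left(-4 + 2\right) \left(6 - 1\right) + 2\right) - 36 = \left(-2\right) \left(-4\right) \left(- \frac{\left(-4 + 2\right) \left(6 - 1\right)}{2} + 2\right) - 36 = 8 \left(- \frac{\left(-2\right) 5}{2} + 2\right) - 36 = 8 \left(\left(- \frac{1}{2}\right) \left(-10\right) + 2\right) - 36 = 8 \left(5 + 2\right) - 36 = 8 \cdot 7 - 36 = 56 - 36 = 20$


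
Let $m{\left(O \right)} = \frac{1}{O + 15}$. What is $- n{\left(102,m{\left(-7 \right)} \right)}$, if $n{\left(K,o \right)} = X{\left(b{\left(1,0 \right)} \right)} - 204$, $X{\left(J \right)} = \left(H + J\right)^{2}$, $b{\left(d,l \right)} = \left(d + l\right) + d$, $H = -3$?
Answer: $203$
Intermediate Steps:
$m{\left(O \right)} = \frac{1}{15 + O}$
$b{\left(d,l \right)} = l + 2 d$
$X{\left(J \right)} = \left(-3 + J\right)^{2}$
$n{\left(K,o \right)} = -203$ ($n{\left(K,o \right)} = \left(-3 + \left(0 + 2 \cdot 1\right)\right)^{2} - 204 = \left(-3 + \left(0 + 2\right)\right)^{2} - 204 = \left(-3 + 2\right)^{2} - 204 = \left(-1\right)^{2} - 204 = 1 - 204 = -203$)
$- n{\left(102,m{\left(-7 \right)} \right)} = \left(-1\right) \left(-203\right) = 203$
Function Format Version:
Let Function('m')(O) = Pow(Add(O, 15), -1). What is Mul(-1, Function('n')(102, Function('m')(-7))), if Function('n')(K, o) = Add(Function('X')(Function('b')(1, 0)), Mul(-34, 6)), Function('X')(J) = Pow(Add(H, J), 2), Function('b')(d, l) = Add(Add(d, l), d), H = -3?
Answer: 203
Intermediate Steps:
Function('m')(O) = Pow(Add(15, O), -1)
Function('b')(d, l) = Add(l, Mul(2, d))
Function('X')(J) = Pow(Add(-3, J), 2)
Function('n')(K, o) = -203 (Function('n')(K, o) = Add(Pow(Add(-3, Add(0, Mul(2, 1))), 2), Mul(-34, 6)) = Add(Pow(Add(-3, Add(0, 2)), 2), -204) = Add(Pow(Add(-3, 2), 2), -204) = Add(Pow(-1, 2), -204) = Add(1, -204) = -203)
Mul(-1, Function('n')(102, Function('m')(-7))) = Mul(-1, -203) = 203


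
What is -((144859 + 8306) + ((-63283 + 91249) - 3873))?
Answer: -177258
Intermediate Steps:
-((144859 + 8306) + ((-63283 + 91249) - 3873)) = -(153165 + (27966 - 3873)) = -(153165 + 24093) = -1*177258 = -177258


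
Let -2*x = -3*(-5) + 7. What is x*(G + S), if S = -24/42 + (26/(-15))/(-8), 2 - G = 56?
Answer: 251119/420 ≈ 597.90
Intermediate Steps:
G = -54 (G = 2 - 1*56 = 2 - 56 = -54)
S = -149/420 (S = -24*1/42 + (26*(-1/15))*(-⅛) = -4/7 - 26/15*(-⅛) = -4/7 + 13/60 = -149/420 ≈ -0.35476)
x = -11 (x = -(-3*(-5) + 7)/2 = -(15 + 7)/2 = -½*22 = -11)
x*(G + S) = -11*(-54 - 149/420) = -11*(-22829/420) = 251119/420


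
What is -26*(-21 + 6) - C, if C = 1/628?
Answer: 244919/628 ≈ 390.00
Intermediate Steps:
C = 1/628 ≈ 0.0015924
-26*(-21 + 6) - C = -26*(-21 + 6) - 1*1/628 = -26*(-15) - 1/628 = 390 - 1/628 = 244919/628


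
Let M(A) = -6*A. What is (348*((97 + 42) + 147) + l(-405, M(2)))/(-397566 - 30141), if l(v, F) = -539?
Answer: -98989/427707 ≈ -0.23144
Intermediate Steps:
(348*((97 + 42) + 147) + l(-405, M(2)))/(-397566 - 30141) = (348*((97 + 42) + 147) - 539)/(-397566 - 30141) = (348*(139 + 147) - 539)/(-427707) = (348*286 - 539)*(-1/427707) = (99528 - 539)*(-1/427707) = 98989*(-1/427707) = -98989/427707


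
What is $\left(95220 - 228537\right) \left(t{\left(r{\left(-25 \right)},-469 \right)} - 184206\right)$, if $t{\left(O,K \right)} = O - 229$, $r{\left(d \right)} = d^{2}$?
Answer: $24504997770$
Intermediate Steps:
$t{\left(O,K \right)} = -229 + O$ ($t{\left(O,K \right)} = O - 229 = -229 + O$)
$\left(95220 - 228537\right) \left(t{\left(r{\left(-25 \right)},-469 \right)} - 184206\right) = \left(95220 - 228537\right) \left(\left(-229 + \left(-25\right)^{2}\right) - 184206\right) = - 133317 \left(\left(-229 + 625\right) - 184206\right) = - 133317 \left(396 - 184206\right) = \left(-133317\right) \left(-183810\right) = 24504997770$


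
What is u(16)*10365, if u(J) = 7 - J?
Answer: -93285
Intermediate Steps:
u(16)*10365 = (7 - 1*16)*10365 = (7 - 16)*10365 = -9*10365 = -93285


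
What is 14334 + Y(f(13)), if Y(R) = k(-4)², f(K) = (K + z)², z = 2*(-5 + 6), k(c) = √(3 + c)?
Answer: 14333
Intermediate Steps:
z = 2 (z = 2*1 = 2)
f(K) = (2 + K)² (f(K) = (K + 2)² = (2 + K)²)
Y(R) = -1 (Y(R) = (√(3 - 4))² = (√(-1))² = I² = -1)
14334 + Y(f(13)) = 14334 - 1 = 14333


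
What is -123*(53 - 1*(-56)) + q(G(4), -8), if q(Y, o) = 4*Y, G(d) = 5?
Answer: -13387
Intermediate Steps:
-123*(53 - 1*(-56)) + q(G(4), -8) = -123*(53 - 1*(-56)) + 4*5 = -123*(53 + 56) + 20 = -123*109 + 20 = -13407 + 20 = -13387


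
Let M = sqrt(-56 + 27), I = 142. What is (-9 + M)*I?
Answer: -1278 + 142*I*sqrt(29) ≈ -1278.0 + 764.69*I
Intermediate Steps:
M = I*sqrt(29) (M = sqrt(-29) = I*sqrt(29) ≈ 5.3852*I)
(-9 + M)*I = (-9 + I*sqrt(29))*142 = -1278 + 142*I*sqrt(29)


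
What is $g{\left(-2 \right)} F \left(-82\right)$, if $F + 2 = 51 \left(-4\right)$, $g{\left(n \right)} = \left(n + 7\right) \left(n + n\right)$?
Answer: $-337840$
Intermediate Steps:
$g{\left(n \right)} = 2 n \left(7 + n\right)$ ($g{\left(n \right)} = \left(7 + n\right) 2 n = 2 n \left(7 + n\right)$)
$F = -206$ ($F = -2 + 51 \left(-4\right) = -2 - 204 = -206$)
$g{\left(-2 \right)} F \left(-82\right) = 2 \left(-2\right) \left(7 - 2\right) \left(-206\right) \left(-82\right) = 2 \left(-2\right) 5 \left(-206\right) \left(-82\right) = \left(-20\right) \left(-206\right) \left(-82\right) = 4120 \left(-82\right) = -337840$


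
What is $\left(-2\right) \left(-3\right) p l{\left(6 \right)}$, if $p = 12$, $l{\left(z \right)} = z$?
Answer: $432$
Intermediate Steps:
$\left(-2\right) \left(-3\right) p l{\left(6 \right)} = \left(-2\right) \left(-3\right) 12 \cdot 6 = 6 \cdot 12 \cdot 6 = 72 \cdot 6 = 432$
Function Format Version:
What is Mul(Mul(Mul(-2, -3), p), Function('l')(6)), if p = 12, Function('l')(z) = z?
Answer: 432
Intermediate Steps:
Mul(Mul(Mul(-2, -3), p), Function('l')(6)) = Mul(Mul(Mul(-2, -3), 12), 6) = Mul(Mul(6, 12), 6) = Mul(72, 6) = 432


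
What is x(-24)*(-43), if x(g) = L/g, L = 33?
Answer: 473/8 ≈ 59.125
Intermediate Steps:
x(g) = 33/g
x(-24)*(-43) = (33/(-24))*(-43) = (33*(-1/24))*(-43) = -11/8*(-43) = 473/8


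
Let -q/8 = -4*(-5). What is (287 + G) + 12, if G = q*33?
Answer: -4981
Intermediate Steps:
q = -160 (q = -(-32)*(-5) = -8*20 = -160)
G = -5280 (G = -160*33 = -5280)
(287 + G) + 12 = (287 - 5280) + 12 = -4993 + 12 = -4981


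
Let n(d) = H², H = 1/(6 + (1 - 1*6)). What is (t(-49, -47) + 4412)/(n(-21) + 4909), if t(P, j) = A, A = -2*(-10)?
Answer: 2216/2455 ≈ 0.90265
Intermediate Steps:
A = 20
t(P, j) = 20
H = 1 (H = 1/(6 + (1 - 6)) = 1/(6 - 5) = 1/1 = 1)
n(d) = 1 (n(d) = 1² = 1)
(t(-49, -47) + 4412)/(n(-21) + 4909) = (20 + 4412)/(1 + 4909) = 4432/4910 = 4432*(1/4910) = 2216/2455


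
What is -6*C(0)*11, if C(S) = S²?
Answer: 0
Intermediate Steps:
-6*C(0)*11 = -6*0²*11 = -6*0*11 = 0*11 = 0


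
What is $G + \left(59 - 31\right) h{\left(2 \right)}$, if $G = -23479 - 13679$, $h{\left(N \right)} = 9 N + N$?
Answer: $-36598$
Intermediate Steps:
$h{\left(N \right)} = 10 N$
$G = -37158$
$G + \left(59 - 31\right) h{\left(2 \right)} = -37158 + \left(59 - 31\right) 10 \cdot 2 = -37158 + 28 \cdot 20 = -37158 + 560 = -36598$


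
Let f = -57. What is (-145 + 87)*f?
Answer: 3306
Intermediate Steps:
(-145 + 87)*f = (-145 + 87)*(-57) = -58*(-57) = 3306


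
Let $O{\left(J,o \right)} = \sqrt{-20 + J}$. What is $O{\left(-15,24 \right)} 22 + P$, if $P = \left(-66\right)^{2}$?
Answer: $4356 + 22 i \sqrt{35} \approx 4356.0 + 130.15 i$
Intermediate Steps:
$P = 4356$
$O{\left(-15,24 \right)} 22 + P = \sqrt{-20 - 15} \cdot 22 + 4356 = \sqrt{-35} \cdot 22 + 4356 = i \sqrt{35} \cdot 22 + 4356 = 22 i \sqrt{35} + 4356 = 4356 + 22 i \sqrt{35}$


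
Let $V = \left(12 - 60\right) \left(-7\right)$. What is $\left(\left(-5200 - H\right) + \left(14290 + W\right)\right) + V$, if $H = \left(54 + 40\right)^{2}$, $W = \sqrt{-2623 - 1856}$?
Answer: $590 + i \sqrt{4479} \approx 590.0 + 66.925 i$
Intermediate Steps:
$W = i \sqrt{4479}$ ($W = \sqrt{-4479} = i \sqrt{4479} \approx 66.925 i$)
$H = 8836$ ($H = 94^{2} = 8836$)
$V = 336$ ($V = \left(-48\right) \left(-7\right) = 336$)
$\left(\left(-5200 - H\right) + \left(14290 + W\right)\right) + V = \left(\left(-5200 - 8836\right) + \left(14290 + i \sqrt{4479}\right)\right) + 336 = \left(-14036 + \left(14290 + i \sqrt{4479}\right)\right) + 336 = \left(254 + i \sqrt{4479}\right) + 336 = 590 + i \sqrt{4479}$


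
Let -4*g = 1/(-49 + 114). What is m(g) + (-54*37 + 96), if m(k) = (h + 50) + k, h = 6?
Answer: -479961/260 ≈ -1846.0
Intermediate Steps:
g = -1/260 (g = -1/(4*(-49 + 114)) = -1/4/65 = -1/4*1/65 = -1/260 ≈ -0.0038462)
m(k) = 56 + k (m(k) = (6 + 50) + k = 56 + k)
m(g) + (-54*37 + 96) = (56 - 1/260) + (-54*37 + 96) = 14559/260 + (-1998 + 96) = 14559/260 - 1902 = -479961/260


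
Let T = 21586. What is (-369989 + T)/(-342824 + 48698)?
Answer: 348403/294126 ≈ 1.1845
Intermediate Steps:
(-369989 + T)/(-342824 + 48698) = (-369989 + 21586)/(-342824 + 48698) = -348403/(-294126) = -348403*(-1/294126) = 348403/294126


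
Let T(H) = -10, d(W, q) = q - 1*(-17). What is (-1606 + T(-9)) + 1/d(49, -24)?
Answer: -11313/7 ≈ -1616.1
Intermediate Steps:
d(W, q) = 17 + q (d(W, q) = q + 17 = 17 + q)
(-1606 + T(-9)) + 1/d(49, -24) = (-1606 - 10) + 1/(17 - 24) = -1616 + 1/(-7) = -1616 - ⅐ = -11313/7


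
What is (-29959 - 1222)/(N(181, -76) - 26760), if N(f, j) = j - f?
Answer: 31181/27017 ≈ 1.1541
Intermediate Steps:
(-29959 - 1222)/(N(181, -76) - 26760) = (-29959 - 1222)/((-76 - 1*181) - 26760) = -31181/((-76 - 181) - 26760) = -31181/(-257 - 26760) = -31181/(-27017) = -31181*(-1/27017) = 31181/27017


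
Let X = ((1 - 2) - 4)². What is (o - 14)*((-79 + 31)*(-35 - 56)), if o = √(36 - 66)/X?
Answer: -61152 + 4368*I*√30/25 ≈ -61152.0 + 956.98*I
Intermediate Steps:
X = 25 (X = (-1 - 4)² = (-5)² = 25)
o = I*√30/25 (o = √(36 - 66)/25 = √(-30)*(1/25) = (I*√30)*(1/25) = I*√30/25 ≈ 0.21909*I)
(o - 14)*((-79 + 31)*(-35 - 56)) = (I*√30/25 - 14)*((-79 + 31)*(-35 - 56)) = (-14 + I*√30/25)*(-48*(-91)) = (-14 + I*√30/25)*4368 = -61152 + 4368*I*√30/25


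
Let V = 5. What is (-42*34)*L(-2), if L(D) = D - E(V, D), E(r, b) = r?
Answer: 9996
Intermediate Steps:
L(D) = -5 + D (L(D) = D - 1*5 = D - 5 = -5 + D)
(-42*34)*L(-2) = (-42*34)*(-5 - 2) = -1428*(-7) = 9996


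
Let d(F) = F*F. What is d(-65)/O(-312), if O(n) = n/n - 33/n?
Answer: 87880/23 ≈ 3820.9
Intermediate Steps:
d(F) = F²
O(n) = 1 - 33/n
d(-65)/O(-312) = (-65)²/(((-33 - 312)/(-312))) = 4225/((-1/312*(-345))) = 4225/(115/104) = 4225*(104/115) = 87880/23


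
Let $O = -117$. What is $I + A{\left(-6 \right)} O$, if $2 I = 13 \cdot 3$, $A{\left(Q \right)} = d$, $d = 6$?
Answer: $- \frac{1365}{2} \approx -682.5$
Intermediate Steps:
$A{\left(Q \right)} = 6$
$I = \frac{39}{2}$ ($I = \frac{13 \cdot 3}{2} = \frac{1}{2} \cdot 39 = \frac{39}{2} \approx 19.5$)
$I + A{\left(-6 \right)} O = \frac{39}{2} + 6 \left(-117\right) = \frac{39}{2} - 702 = - \frac{1365}{2}$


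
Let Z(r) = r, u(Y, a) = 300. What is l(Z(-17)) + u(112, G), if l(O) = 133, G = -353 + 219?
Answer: 433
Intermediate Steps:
G = -134
l(Z(-17)) + u(112, G) = 133 + 300 = 433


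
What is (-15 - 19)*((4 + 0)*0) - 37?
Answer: -37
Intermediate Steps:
(-15 - 19)*((4 + 0)*0) - 37 = -136*0 - 37 = -34*0 - 37 = 0 - 37 = -37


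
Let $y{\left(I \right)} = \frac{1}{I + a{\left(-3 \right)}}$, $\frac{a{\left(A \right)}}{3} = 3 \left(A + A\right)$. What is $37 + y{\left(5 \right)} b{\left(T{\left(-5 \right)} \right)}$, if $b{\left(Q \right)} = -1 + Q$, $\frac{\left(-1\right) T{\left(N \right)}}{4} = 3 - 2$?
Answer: $\frac{1818}{49} \approx 37.102$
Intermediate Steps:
$T{\left(N \right)} = -4$ ($T{\left(N \right)} = - 4 \left(3 - 2\right) = \left(-4\right) 1 = -4$)
$a{\left(A \right)} = 18 A$ ($a{\left(A \right)} = 3 \cdot 3 \left(A + A\right) = 3 \cdot 3 \cdot 2 A = 3 \cdot 6 A = 18 A$)
$y{\left(I \right)} = \frac{1}{-54 + I}$ ($y{\left(I \right)} = \frac{1}{I + 18 \left(-3\right)} = \frac{1}{I - 54} = \frac{1}{-54 + I}$)
$37 + y{\left(5 \right)} b{\left(T{\left(-5 \right)} \right)} = 37 + \frac{-1 - 4}{-54 + 5} = 37 + \frac{1}{-49} \left(-5\right) = 37 - - \frac{5}{49} = 37 + \frac{5}{49} = \frac{1818}{49}$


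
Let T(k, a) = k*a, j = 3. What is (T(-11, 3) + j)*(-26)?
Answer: 780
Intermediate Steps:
T(k, a) = a*k
(T(-11, 3) + j)*(-26) = (3*(-11) + 3)*(-26) = (-33 + 3)*(-26) = -30*(-26) = 780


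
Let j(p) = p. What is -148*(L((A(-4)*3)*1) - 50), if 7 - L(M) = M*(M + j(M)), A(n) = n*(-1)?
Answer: 48988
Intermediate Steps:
A(n) = -n
L(M) = 7 - 2*M² (L(M) = 7 - M*(M + M) = 7 - M*2*M = 7 - 2*M²)
-148*(L((A(-4)*3)*1) - 50) = -148*((7 - 2*((-1*(-4)*3)*1)²) - 50) = -148*((7 - 2*((4*3)*1)²) - 50) = -148*((7 - 2*(12*1)²) - 50) = -148*((7 - 2*12²) - 50) = -148*((7 - 2*144) - 50) = -148*((7 - 288) - 50) = -148*(-281 - 50) = -148*(-331) = 48988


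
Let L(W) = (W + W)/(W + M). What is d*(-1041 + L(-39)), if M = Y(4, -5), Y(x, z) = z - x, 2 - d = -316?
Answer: -1322085/4 ≈ -3.3052e+5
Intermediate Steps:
d = 318 (d = 2 - 1*(-316) = 2 + 316 = 318)
M = -9 (M = -5 - 1*4 = -5 - 4 = -9)
L(W) = 2*W/(-9 + W) (L(W) = (W + W)/(W - 9) = (2*W)/(-9 + W) = 2*W/(-9 + W))
d*(-1041 + L(-39)) = 318*(-1041 + 2*(-39)/(-9 - 39)) = 318*(-1041 + 2*(-39)/(-48)) = 318*(-1041 + 2*(-39)*(-1/48)) = 318*(-1041 + 13/8) = 318*(-8315/8) = -1322085/4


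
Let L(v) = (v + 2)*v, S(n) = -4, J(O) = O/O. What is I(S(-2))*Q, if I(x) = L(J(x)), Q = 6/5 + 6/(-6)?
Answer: ⅗ ≈ 0.60000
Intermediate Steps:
J(O) = 1
Q = ⅕ (Q = 6*(⅕) + 6*(-⅙) = 6/5 - 1 = ⅕ ≈ 0.20000)
L(v) = v*(2 + v) (L(v) = (2 + v)*v = v*(2 + v))
I(x) = 3 (I(x) = 1*(2 + 1) = 1*3 = 3)
I(S(-2))*Q = 3*(⅕) = ⅗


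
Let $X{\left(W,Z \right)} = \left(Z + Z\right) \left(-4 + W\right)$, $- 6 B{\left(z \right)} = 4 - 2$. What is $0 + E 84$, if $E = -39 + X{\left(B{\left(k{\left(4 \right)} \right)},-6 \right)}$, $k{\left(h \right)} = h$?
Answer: $1092$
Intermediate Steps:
$B{\left(z \right)} = - \frac{1}{3}$ ($B{\left(z \right)} = - \frac{4 - 2}{6} = \left(- \frac{1}{6}\right) 2 = - \frac{1}{3}$)
$X{\left(W,Z \right)} = 2 Z \left(-4 + W\right)$
$E = 13$ ($E = -39 + 2 \left(-6\right) \left(-4 - \frac{1}{3}\right) = -39 + 2 \left(-6\right) \left(- \frac{13}{3}\right) = -39 + 52 = 13$)
$0 + E 84 = 0 + 13 \cdot 84 = 0 + 1092 = 1092$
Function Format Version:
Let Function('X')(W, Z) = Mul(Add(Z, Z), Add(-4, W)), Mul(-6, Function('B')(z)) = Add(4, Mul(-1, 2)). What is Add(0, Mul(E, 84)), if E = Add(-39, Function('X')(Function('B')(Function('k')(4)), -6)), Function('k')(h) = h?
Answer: 1092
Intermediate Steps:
Function('B')(z) = Rational(-1, 3) (Function('B')(z) = Mul(Rational(-1, 6), Add(4, Mul(-1, 2))) = Mul(Rational(-1, 6), Add(4, -2)) = Mul(Rational(-1, 6), 2) = Rational(-1, 3))
Function('X')(W, Z) = Mul(2, Z, Add(-4, W)) (Function('X')(W, Z) = Mul(Mul(2, Z), Add(-4, W)) = Mul(2, Z, Add(-4, W)))
E = 13 (E = Add(-39, Mul(2, -6, Add(-4, Rational(-1, 3)))) = Add(-39, Mul(2, -6, Rational(-13, 3))) = Add(-39, 52) = 13)
Add(0, Mul(E, 84)) = Add(0, Mul(13, 84)) = Add(0, 1092) = 1092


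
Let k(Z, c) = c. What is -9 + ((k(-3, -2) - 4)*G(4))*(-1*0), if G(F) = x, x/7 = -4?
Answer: -9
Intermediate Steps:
x = -28 (x = 7*(-4) = -28)
G(F) = -28
-9 + ((k(-3, -2) - 4)*G(4))*(-1*0) = -9 + ((-2 - 4)*(-28))*(-1*0) = -9 - 6*(-28)*0 = -9 + 168*0 = -9 + 0 = -9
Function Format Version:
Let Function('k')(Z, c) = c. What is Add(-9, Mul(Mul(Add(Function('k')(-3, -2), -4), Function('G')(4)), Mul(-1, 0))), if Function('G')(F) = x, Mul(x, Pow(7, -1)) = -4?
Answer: -9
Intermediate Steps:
x = -28 (x = Mul(7, -4) = -28)
Function('G')(F) = -28
Add(-9, Mul(Mul(Add(Function('k')(-3, -2), -4), Function('G')(4)), Mul(-1, 0))) = Add(-9, Mul(Mul(Add(-2, -4), -28), Mul(-1, 0))) = Add(-9, Mul(Mul(-6, -28), 0)) = Add(-9, Mul(168, 0)) = Add(-9, 0) = -9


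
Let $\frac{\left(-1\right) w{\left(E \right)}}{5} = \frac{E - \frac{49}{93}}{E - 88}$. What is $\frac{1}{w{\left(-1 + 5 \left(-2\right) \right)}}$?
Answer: $- \frac{9207}{5360} \approx -1.7177$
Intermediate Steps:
$w{\left(E \right)} = - \frac{5 \left(- \frac{49}{93} + E\right)}{-88 + E}$ ($w{\left(E \right)} = - 5 \frac{E - \frac{49}{93}}{E - 88} = - 5 \frac{E - \frac{49}{93}}{-88 + E} = - 5 \frac{- \frac{49}{93} + E}{-88 + E} = - \frac{5 \left(- \frac{49}{93} + E\right)}{-88 + E}$)
$\frac{1}{w{\left(-1 + 5 \left(-2\right) \right)}} = \frac{1}{\frac{5}{93} \frac{1}{-88 + \left(-1 + 5 \left(-2\right)\right)} \left(49 - 93 \left(-1 + 5 \left(-2\right)\right)\right)} = \frac{1}{\frac{5}{93} \frac{1}{-88 - 11} \left(49 - 93 \left(-1 - 10\right)\right)} = \frac{1}{\frac{5}{93} \frac{1}{-88 - 11} \left(49 - -1023\right)} = \frac{1}{\frac{5}{93} \frac{1}{-99} \left(49 + 1023\right)} = \frac{1}{\frac{5}{93} \left(- \frac{1}{99}\right) 1072} = \frac{1}{- \frac{5360}{9207}} = - \frac{9207}{5360}$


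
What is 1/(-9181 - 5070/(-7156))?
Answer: -3578/32847083 ≈ -0.00010893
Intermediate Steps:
1/(-9181 - 5070/(-7156)) = 1/(-9181 - 5070*(-1/7156)) = 1/(-9181 + 2535/3578) = 1/(-32847083/3578) = -3578/32847083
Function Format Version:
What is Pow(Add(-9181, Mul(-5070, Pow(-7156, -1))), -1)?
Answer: Rational(-3578, 32847083) ≈ -0.00010893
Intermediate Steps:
Pow(Add(-9181, Mul(-5070, Pow(-7156, -1))), -1) = Pow(Add(-9181, Mul(-5070, Rational(-1, 7156))), -1) = Pow(Add(-9181, Rational(2535, 3578)), -1) = Pow(Rational(-32847083, 3578), -1) = Rational(-3578, 32847083)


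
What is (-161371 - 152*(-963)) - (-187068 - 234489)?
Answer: 406562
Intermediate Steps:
(-161371 - 152*(-963)) - (-187068 - 234489) = (-161371 + 146376) - 1*(-421557) = -14995 + 421557 = 406562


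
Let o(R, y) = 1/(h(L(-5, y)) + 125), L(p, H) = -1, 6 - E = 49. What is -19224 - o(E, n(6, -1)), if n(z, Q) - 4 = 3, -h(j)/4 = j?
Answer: -2479897/129 ≈ -19224.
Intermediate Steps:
E = -43 (E = 6 - 1*49 = 6 - 49 = -43)
h(j) = -4*j
n(z, Q) = 7 (n(z, Q) = 4 + 3 = 7)
o(R, y) = 1/129 (o(R, y) = 1/(-4*(-1) + 125) = 1/(4 + 125) = 1/129)
-19224 - o(E, n(6, -1)) = -19224 - 1*1/129 = -19224 - 1/129 = -2479897/129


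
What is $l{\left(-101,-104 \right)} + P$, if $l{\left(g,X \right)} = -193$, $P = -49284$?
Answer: $-49477$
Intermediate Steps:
$l{\left(-101,-104 \right)} + P = -193 - 49284 = -49477$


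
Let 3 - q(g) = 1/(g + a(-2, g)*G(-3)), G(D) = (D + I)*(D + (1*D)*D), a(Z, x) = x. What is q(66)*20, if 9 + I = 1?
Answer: 25742/429 ≈ 60.005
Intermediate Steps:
I = -8 (I = -9 + 1 = -8)
G(D) = (-8 + D)*(D + D²) (G(D) = (D - 8)*(D + (1*D)*D) = (-8 + D)*(D + D*D) = (-8 + D)*(D + D²))
q(g) = 3 + 1/(65*g) (q(g) = 3 - 1/(g + g*(-3*(-8 + (-3)² - 7*(-3)))) = 3 - 1/(g + g*(-3*(-8 + 9 + 21))) = 3 - 1/(g + g*(-3*22)) = 3 - 1/(g + g*(-66)) = 3 - 1/(g - 66*g) = 3 - 1/((-65*g)) = 3 - (-1)/(65*g) = 3 + 1/(65*g))
q(66)*20 = (3 + (1/65)/66)*20 = (3 + (1/65)*(1/66))*20 = (3 + 1/4290)*20 = (12871/4290)*20 = 25742/429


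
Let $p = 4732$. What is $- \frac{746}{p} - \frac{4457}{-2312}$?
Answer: $\frac{4841443}{2735096} \approx 1.7701$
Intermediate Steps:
$- \frac{746}{p} - \frac{4457}{-2312} = - \frac{746}{4732} - \frac{4457}{-2312} = \left(-746\right) \frac{1}{4732} - - \frac{4457}{2312} = - \frac{373}{2366} + \frac{4457}{2312} = \frac{4841443}{2735096}$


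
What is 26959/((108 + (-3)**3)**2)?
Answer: 26959/6561 ≈ 4.1090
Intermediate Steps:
26959/((108 + (-3)**3)**2) = 26959/((108 - 27)**2) = 26959/(81**2) = 26959/6561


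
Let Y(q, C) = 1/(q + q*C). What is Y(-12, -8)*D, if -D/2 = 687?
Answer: -229/14 ≈ -16.357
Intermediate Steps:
Y(q, C) = 1/(q + C*q)
D = -1374 (D = -2*687 = -1374)
Y(-12, -8)*D = (1/((-12)*(1 - 8)))*(-1374) = -1/12/(-7)*(-1374) = -1/12*(-⅐)*(-1374) = (1/84)*(-1374) = -229/14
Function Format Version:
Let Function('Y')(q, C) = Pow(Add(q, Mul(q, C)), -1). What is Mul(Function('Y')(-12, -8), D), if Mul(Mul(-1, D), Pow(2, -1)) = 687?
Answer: Rational(-229, 14) ≈ -16.357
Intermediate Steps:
Function('Y')(q, C) = Pow(Add(q, Mul(C, q)), -1)
D = -1374 (D = Mul(-2, 687) = -1374)
Mul(Function('Y')(-12, -8), D) = Mul(Mul(Pow(-12, -1), Pow(Add(1, -8), -1)), -1374) = Mul(Mul(Rational(-1, 12), Pow(-7, -1)), -1374) = Mul(Mul(Rational(-1, 12), Rational(-1, 7)), -1374) = Mul(Rational(1, 84), -1374) = Rational(-229, 14)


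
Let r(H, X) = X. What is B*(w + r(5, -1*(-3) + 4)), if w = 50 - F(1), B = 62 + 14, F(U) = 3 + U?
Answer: 4028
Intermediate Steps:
B = 76
w = 46 (w = 50 - (3 + 1) = 50 - 1*4 = 50 - 4 = 46)
B*(w + r(5, -1*(-3) + 4)) = 76*(46 + (-1*(-3) + 4)) = 76*(46 + (3 + 4)) = 76*(46 + 7) = 76*53 = 4028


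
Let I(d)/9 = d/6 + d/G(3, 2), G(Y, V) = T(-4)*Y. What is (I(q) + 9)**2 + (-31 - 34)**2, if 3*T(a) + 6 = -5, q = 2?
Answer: 524221/121 ≈ 4332.4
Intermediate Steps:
T(a) = -11/3 (T(a) = -2 + (1/3)*(-5) = -2 - 5/3 = -11/3)
G(Y, V) = -11*Y/3
I(d) = 15*d/22 (I(d) = 9*(d/6 + d/((-11/3*3))) = 9*(d*(1/6) + d/(-11)) = 9*(d/6 + d*(-1/11)) = 9*(d/6 - d/11) = 9*(5*d/66) = 15*d/22)
(I(q) + 9)**2 + (-31 - 34)**2 = ((15/22)*2 + 9)**2 + (-31 - 34)**2 = (15/11 + 9)**2 + (-65)**2 = (114/11)**2 + 4225 = 12996/121 + 4225 = 524221/121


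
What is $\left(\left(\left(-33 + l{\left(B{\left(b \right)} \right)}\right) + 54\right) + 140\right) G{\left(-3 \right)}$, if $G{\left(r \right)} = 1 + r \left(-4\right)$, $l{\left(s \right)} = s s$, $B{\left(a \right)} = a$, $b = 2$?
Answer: $2145$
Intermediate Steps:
$l{\left(s \right)} = s^{2}$
$G{\left(r \right)} = 1 - 4 r$
$\left(\left(\left(-33 + l{\left(B{\left(b \right)} \right)}\right) + 54\right) + 140\right) G{\left(-3 \right)} = \left(\left(\left(-33 + 2^{2}\right) + 54\right) + 140\right) \left(1 - -12\right) = \left(\left(\left(-33 + 4\right) + 54\right) + 140\right) \left(1 + 12\right) = \left(\left(-29 + 54\right) + 140\right) 13 = \left(25 + 140\right) 13 = 165 \cdot 13 = 2145$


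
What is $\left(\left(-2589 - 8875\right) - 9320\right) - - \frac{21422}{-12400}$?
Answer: $- \frac{128871511}{6200} \approx -20786.0$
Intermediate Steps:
$\left(\left(-2589 - 8875\right) - 9320\right) - - \frac{21422}{-12400} = \left(-11464 - 9320\right) - \left(-21422\right) \left(- \frac{1}{12400}\right) = -20784 - \frac{10711}{6200} = - \frac{128871511}{6200}$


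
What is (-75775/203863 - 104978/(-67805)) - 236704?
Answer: -3271926728757221/13822930715 ≈ -2.3670e+5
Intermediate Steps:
(-75775/203863 - 104978/(-67805)) - 236704 = (-75775*1/203863 - 104978*(-1/67805)) - 236704 = (-75775/203863 + 104978/67805) - 236704 = 16263206139/13822930715 - 236704 = -3271926728757221/13822930715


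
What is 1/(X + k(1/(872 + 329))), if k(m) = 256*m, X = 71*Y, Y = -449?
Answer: -1201/38286423 ≈ -3.1369e-5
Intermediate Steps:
X = -31879 (X = 71*(-449) = -31879)
1/(X + k(1/(872 + 329))) = 1/(-31879 + 256/(872 + 329)) = 1/(-31879 + 256/1201) = 1/(-38286423/1201) = -1201/38286423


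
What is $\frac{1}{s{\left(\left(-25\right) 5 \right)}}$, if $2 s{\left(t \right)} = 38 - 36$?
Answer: $1$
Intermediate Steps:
$s{\left(t \right)} = 1$ ($s{\left(t \right)} = \frac{38 - 36}{2} = \frac{1}{2} \cdot 2 = 1$)
$\frac{1}{s{\left(\left(-25\right) 5 \right)}} = 1^{-1} = 1$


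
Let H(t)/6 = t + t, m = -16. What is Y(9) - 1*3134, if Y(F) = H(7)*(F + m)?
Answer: -3722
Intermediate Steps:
H(t) = 12*t (H(t) = 6*(t + t) = 6*(2*t) = 12*t)
Y(F) = -1344 + 84*F (Y(F) = (12*7)*(F - 16) = 84*(-16 + F) = -1344 + 84*F)
Y(9) - 1*3134 = (-1344 + 84*9) - 1*3134 = (-1344 + 756) - 3134 = -588 - 3134 = -3722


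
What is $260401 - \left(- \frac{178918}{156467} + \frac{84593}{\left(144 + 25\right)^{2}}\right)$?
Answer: $\frac{1163685921132854}{4468853987} \approx 2.604 \cdot 10^{5}$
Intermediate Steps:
$260401 - \left(- \frac{178918}{156467} + \frac{84593}{\left(144 + 25\right)^{2}}\right) = 260401 - \left(- \frac{178918}{156467} + \frac{84593}{169^{2}}\right) = 260401 + \left(- \frac{84593}{28561} + \frac{178918}{156467}\right) = 260401 - \frac{8125935933}{4468853987} = \frac{1163685921132854}{4468853987}$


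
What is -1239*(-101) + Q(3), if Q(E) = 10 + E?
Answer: 125152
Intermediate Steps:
-1239*(-101) + Q(3) = -1239*(-101) + (10 + 3) = 125139 + 13 = 125152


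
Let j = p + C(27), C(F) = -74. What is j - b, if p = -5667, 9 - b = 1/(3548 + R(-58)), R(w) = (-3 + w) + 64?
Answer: -20418249/3551 ≈ -5750.0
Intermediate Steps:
R(w) = 61 + w
b = 31958/3551 (b = 9 - 1/(3548 + (61 - 58)) = 9 - 1/(3548 + 3) = 9 - 1/3551 = 31958/3551 ≈ 8.9997)
j = -5741 (j = -5667 - 74 = -5741)
j - b = -5741 - 1*31958/3551 = -5741 - 31958/3551 = -20418249/3551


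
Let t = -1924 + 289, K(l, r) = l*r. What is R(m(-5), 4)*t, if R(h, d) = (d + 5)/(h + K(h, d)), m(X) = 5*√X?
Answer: 2943*I*√5/25 ≈ 263.23*I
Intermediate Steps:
R(h, d) = (5 + d)/(h + d*h) (R(h, d) = (d + 5)/(h + h*d) = (5 + d)/(h + d*h))
t = -1635
R(m(-5), 4)*t = ((5 + 4)/(((5*√(-5)))*(1 + 4)))*(-1635) = (9/((5*(I*√5))*5))*(-1635) = ((⅕)*9/(5*I*√5))*(-1635) = (-I*√5/25*(⅕)*9)*(-1635) = -9*I*√5/125*(-1635) = 2943*I*√5/25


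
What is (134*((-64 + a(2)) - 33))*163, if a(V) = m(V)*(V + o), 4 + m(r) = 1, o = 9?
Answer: -2839460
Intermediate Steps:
m(r) = -3 (m(r) = -4 + 1 = -3)
a(V) = -27 - 3*V (a(V) = -3*(V + 9) = -3*(9 + V) = -27 - 3*V)
(134*((-64 + a(2)) - 33))*163 = (134*((-64 + (-27 - 3*2)) - 33))*163 = (134*((-64 + (-27 - 6)) - 33))*163 = (134*((-64 - 33) - 33))*163 = (134*(-97 - 33))*163 = (134*(-130))*163 = -17420*163 = -2839460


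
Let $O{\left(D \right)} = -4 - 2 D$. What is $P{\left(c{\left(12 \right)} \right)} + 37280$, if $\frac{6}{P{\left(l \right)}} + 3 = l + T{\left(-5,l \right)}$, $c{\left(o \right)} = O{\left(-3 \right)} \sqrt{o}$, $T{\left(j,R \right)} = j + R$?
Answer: $\frac{298243}{8} + \frac{3 \sqrt{3}}{8} \approx 37281.0$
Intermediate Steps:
$T{\left(j,R \right)} = R + j$
$c{\left(o \right)} = 2 \sqrt{o}$ ($c{\left(o \right)} = \left(-4 - -6\right) \sqrt{o} = \left(-4 + 6\right) \sqrt{o} = 2 \sqrt{o}$)
$P{\left(l \right)} = \frac{6}{-8 + 2 l}$ ($P{\left(l \right)} = \frac{6}{-3 + \left(l + \left(l - 5\right)\right)} = \frac{6}{-3 + \left(l + \left(-5 + l\right)\right)} = \frac{6}{-3 + \left(-5 + 2 l\right)} = \frac{6}{-8 + 2 l}$)
$P{\left(c{\left(12 \right)} \right)} + 37280 = \frac{3}{-4 + 2 \sqrt{12}} + 37280 = \frac{3}{-4 + 2 \cdot 2 \sqrt{3}} + 37280 = \frac{3}{-4 + 4 \sqrt{3}} + 37280 = 37280 + \frac{3}{-4 + 4 \sqrt{3}}$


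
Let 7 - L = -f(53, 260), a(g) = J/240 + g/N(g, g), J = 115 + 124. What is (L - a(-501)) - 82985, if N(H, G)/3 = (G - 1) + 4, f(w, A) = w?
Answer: -550630839/6640 ≈ -82926.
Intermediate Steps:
J = 239
N(H, G) = 9 + 3*G (N(H, G) = 3*((G - 1) + 4) = 3*((-1 + G) + 4) = 3*(3 + G) = 9 + 3*G)
a(g) = 239/240 + g/(9 + 3*g)
L = 60 (L = 7 - (-1)*53 = 7 - 1*(-53) = 7 + 53 = 60)
(L - a(-501)) - 82985 = (60 - (717 + 319*(-501))/(240*(3 - 501))) - 82985 = (60 - (717 - 159819)/(240*(-498))) - 82985 = (60 - (-1)*(-159102)/(240*498)) - 82985 = (60 - 1*8839/6640) - 82985 = (60 - 8839/6640) - 82985 = 389561/6640 - 82985 = -550630839/6640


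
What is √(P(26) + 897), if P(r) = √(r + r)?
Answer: √(897 + 2*√13) ≈ 30.070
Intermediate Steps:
P(r) = √2*√r (P(r) = √(2*r) = √2*√r)
√(P(26) + 897) = √(√2*√26 + 897) = √(2*√13 + 897) = √(897 + 2*√13)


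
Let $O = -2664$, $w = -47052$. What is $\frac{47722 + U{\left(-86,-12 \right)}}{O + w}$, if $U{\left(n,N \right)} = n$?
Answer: $- \frac{11909}{12429} \approx -0.95816$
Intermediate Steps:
$\frac{47722 + U{\left(-86,-12 \right)}}{O + w} = \frac{47722 - 86}{-2664 - 47052} = \frac{47636}{-49716} = 47636 \left(- \frac{1}{49716}\right) = - \frac{11909}{12429}$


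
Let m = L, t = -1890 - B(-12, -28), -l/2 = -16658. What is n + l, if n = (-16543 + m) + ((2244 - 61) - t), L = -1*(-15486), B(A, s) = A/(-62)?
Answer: 1126298/31 ≈ 36332.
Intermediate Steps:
B(A, s) = -A/62 (B(A, s) = A*(-1/62) = -A/62)
l = 33316 (l = -2*(-16658) = 33316)
L = 15486
t = -58596/31 (t = -1890 - (-1)*(-12)/62 = -1890 - 1*6/31 = -1890 - 6/31 = -58596/31 ≈ -1890.2)
m = 15486
n = 93502/31 (n = (-16543 + 15486) + ((2244 - 61) - 1*(-58596/31)) = -1057 + (2183 + 58596/31) = -1057 + 126269/31 = 93502/31 ≈ 3016.2)
n + l = 93502/31 + 33316 = 1126298/31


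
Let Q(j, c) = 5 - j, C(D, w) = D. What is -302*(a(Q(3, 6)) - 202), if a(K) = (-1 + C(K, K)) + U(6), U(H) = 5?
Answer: 59192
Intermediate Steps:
a(K) = 4 + K (a(K) = (-1 + K) + 5 = 4 + K)
-302*(a(Q(3, 6)) - 202) = -302*((4 + (5 - 1*3)) - 202) = -302*((4 + (5 - 3)) - 202) = -302*((4 + 2) - 202) = -302*(6 - 202) = -302*(-196) = 59192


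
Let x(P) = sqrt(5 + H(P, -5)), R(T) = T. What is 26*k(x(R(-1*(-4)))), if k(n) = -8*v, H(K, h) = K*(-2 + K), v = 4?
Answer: -832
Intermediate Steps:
x(P) = sqrt(5 + P*(-2 + P))
k(n) = -32 (k(n) = -8*4 = -32)
26*k(x(R(-1*(-4)))) = 26*(-32) = -832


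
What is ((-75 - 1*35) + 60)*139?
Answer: -6950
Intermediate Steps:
((-75 - 1*35) + 60)*139 = ((-75 - 35) + 60)*139 = (-110 + 60)*139 = -50*139 = -6950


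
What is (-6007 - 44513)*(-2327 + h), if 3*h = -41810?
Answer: 821640440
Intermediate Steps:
h = -41810/3 (h = (1/3)*(-41810) = -41810/3 ≈ -13937.)
(-6007 - 44513)*(-2327 + h) = (-6007 - 44513)*(-2327 - 41810/3) = -50520*(-48791/3) = 821640440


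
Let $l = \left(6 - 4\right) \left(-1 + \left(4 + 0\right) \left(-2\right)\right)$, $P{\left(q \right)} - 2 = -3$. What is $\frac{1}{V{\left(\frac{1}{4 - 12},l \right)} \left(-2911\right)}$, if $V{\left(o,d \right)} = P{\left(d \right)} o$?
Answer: $- \frac{8}{2911} \approx -0.0027482$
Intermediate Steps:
$P{\left(q \right)} = -1$ ($P{\left(q \right)} = 2 - 3 = -1$)
$l = -18$ ($l = 2 \left(-1 + 4 \left(-2\right)\right) = 2 \left(-1 - 8\right) = 2 \left(-9\right) = -18$)
$V{\left(o,d \right)} = - o$
$\frac{1}{V{\left(\frac{1}{4 - 12},l \right)} \left(-2911\right)} = \frac{1}{- \frac{1}{4 - 12} \left(-2911\right)} = \frac{1}{- \frac{1}{-8} \left(-2911\right)} = \frac{1}{\left(-1\right) \left(- \frac{1}{8}\right) \left(-2911\right)} = \frac{1}{\frac{1}{8} \left(-2911\right)} = \frac{1}{- \frac{2911}{8}} = - \frac{8}{2911}$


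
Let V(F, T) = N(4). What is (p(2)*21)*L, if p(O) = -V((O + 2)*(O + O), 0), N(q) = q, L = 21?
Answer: -1764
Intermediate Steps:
V(F, T) = 4
p(O) = -4 (p(O) = -1*4 = -4)
(p(2)*21)*L = -4*21*21 = -84*21 = -1764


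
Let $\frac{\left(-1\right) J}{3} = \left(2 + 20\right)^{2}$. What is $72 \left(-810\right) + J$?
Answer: $-59772$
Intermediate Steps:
$J = -1452$ ($J = - 3 \left(2 + 20\right)^{2} = - 3 \cdot 22^{2} = \left(-3\right) 484 = -1452$)
$72 \left(-810\right) + J = 72 \left(-810\right) - 1452 = -58320 - 1452 = -59772$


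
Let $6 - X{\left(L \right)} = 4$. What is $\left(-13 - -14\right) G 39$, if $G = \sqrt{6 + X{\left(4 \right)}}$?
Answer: $78 \sqrt{2} \approx 110.31$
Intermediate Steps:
$X{\left(L \right)} = 2$ ($X{\left(L \right)} = 6 - 4 = 2$)
$G = 2 \sqrt{2}$ ($G = \sqrt{6 + 2} = \sqrt{8} = 2 \sqrt{2} \approx 2.8284$)
$\left(-13 - -14\right) G 39 = \left(-13 - -14\right) 2 \sqrt{2} \cdot 39 = \left(-13 + 14\right) 2 \sqrt{2} \cdot 39 = 1 \cdot 2 \sqrt{2} \cdot 39 = 2 \sqrt{2} \cdot 39 = 78 \sqrt{2}$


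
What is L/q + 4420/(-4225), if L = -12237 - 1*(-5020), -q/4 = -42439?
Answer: -12012513/11034140 ≈ -1.0887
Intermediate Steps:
q = 169756 (q = -4*(-42439) = 169756)
L = -7217 (L = -12237 + 5020 = -7217)
L/q + 4420/(-4225) = -7217/169756 + 4420/(-4225) = -7217*1/169756 + 4420*(-1/4225) = -7217/169756 - 68/65 = -12012513/11034140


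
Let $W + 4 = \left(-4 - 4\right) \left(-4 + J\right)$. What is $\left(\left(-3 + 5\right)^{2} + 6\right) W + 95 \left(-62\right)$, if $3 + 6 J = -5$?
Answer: $- \frac{16510}{3} \approx -5503.3$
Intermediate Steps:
$J = - \frac{4}{3}$ ($J = - \frac{1}{2} + \frac{1}{6} \left(-5\right) = - \frac{1}{2} - \frac{5}{6} = - \frac{4}{3} \approx -1.3333$)
$W = \frac{116}{3}$ ($W = -4 + \left(-4 - 4\right) \left(-4 - \frac{4}{3}\right) = -4 - - \frac{128}{3} = -4 + \frac{128}{3} = \frac{116}{3} \approx 38.667$)
$\left(\left(-3 + 5\right)^{2} + 6\right) W + 95 \left(-62\right) = \left(\left(-3 + 5\right)^{2} + 6\right) \frac{116}{3} + 95 \left(-62\right) = \left(2^{2} + 6\right) \frac{116}{3} - 5890 = \left(4 + 6\right) \frac{116}{3} - 5890 = 10 \cdot \frac{116}{3} - 5890 = \frac{1160}{3} - 5890 = - \frac{16510}{3}$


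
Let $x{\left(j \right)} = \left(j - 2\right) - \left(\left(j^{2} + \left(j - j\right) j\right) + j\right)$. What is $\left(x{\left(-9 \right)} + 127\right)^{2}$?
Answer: $1936$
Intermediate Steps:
$x{\left(j \right)} = -2 - j^{2}$ ($x{\left(j \right)} = \left(j - 2\right) - \left(\left(j^{2} + 0 j\right) + j\right) = \left(-2 + j\right) - \left(\left(j^{2} + 0\right) + j\right) = \left(-2 + j\right) - \left(j^{2} + j\right) = \left(-2 + j\right) - \left(j + j^{2}\right) = -2 - j^{2}$)
$\left(x{\left(-9 \right)} + 127\right)^{2} = \left(\left(-2 - \left(-9\right)^{2}\right) + 127\right)^{2} = \left(\left(-2 - 81\right) + 127\right)^{2} = \left(-83 + 127\right)^{2} = 44^{2} = 1936$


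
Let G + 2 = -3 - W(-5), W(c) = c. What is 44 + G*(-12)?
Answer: 44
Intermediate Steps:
G = 0 (G = -2 + (-3 - 1*(-5)) = -2 + (-3 + 5) = -2 + 2 = 0)
44 + G*(-12) = 44 + 0*(-12) = 44 + 0 = 44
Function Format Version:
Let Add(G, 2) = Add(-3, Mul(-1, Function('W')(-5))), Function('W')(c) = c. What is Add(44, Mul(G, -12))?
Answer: 44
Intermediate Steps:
G = 0 (G = Add(-2, Add(-3, Mul(-1, -5))) = Add(-2, Add(-3, 5)) = Add(-2, 2) = 0)
Add(44, Mul(G, -12)) = Add(44, Mul(0, -12)) = Add(44, 0) = 44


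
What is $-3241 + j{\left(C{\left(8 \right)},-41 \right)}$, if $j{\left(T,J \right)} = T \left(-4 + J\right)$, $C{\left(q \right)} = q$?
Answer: $-3601$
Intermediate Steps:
$-3241 + j{\left(C{\left(8 \right)},-41 \right)} = -3241 + 8 \left(-4 - 41\right) = -3241 + 8 \left(-45\right) = -3241 - 360 = -3601$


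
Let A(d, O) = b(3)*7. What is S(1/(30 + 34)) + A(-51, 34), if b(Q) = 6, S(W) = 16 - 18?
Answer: 40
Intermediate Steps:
S(W) = -2
A(d, O) = 42 (A(d, O) = 6*7 = 42)
S(1/(30 + 34)) + A(-51, 34) = -2 + 42 = 40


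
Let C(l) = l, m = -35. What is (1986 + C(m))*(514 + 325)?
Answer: 1636889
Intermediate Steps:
(1986 + C(m))*(514 + 325) = (1986 - 35)*(514 + 325) = 1951*839 = 1636889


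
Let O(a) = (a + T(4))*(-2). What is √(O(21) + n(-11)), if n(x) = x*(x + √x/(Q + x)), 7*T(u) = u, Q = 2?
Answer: √(34335 + 539*I*√11)/21 ≈ 8.8267 + 0.22963*I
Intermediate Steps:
T(u) = u/7
O(a) = -8/7 - 2*a (O(a) = (a + (⅐)*4)*(-2) = (a + 4/7)*(-2) = (4/7 + a)*(-2) = -8/7 - 2*a)
n(x) = x*(x + √x/(2 + x))
√(O(21) + n(-11)) = √((-8/7 - 2*21) + ((-11)³ + (-11)^(3/2) + 2*(-11)²)/(2 - 11)) = √((-8/7 - 42) + (-1331 - 11*I*√11 + 2*121)/(-9)) = √(-302/7 - (-1331 - 11*I*√11 + 242)/9) = √(-302/7 - (-1089 - 11*I*√11)/9) = √(-302/7 + (121 + 11*I*√11/9)) = √(545/7 + 11*I*√11/9)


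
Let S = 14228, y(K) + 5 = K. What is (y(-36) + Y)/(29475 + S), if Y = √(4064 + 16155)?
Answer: -41/43703 + √20219/43703 ≈ 0.0023155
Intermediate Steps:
y(K) = -5 + K
Y = √20219 ≈ 142.19
(y(-36) + Y)/(29475 + S) = ((-5 - 36) + √20219)/(29475 + 14228) = (-41 + √20219)/43703 = (-41 + √20219)*(1/43703) = -41/43703 + √20219/43703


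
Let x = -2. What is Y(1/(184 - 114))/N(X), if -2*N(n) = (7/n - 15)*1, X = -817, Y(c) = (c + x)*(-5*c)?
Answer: 113563/6008380 ≈ 0.018901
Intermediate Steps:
Y(c) = -5*c*(-2 + c) (Y(c) = (c - 2)*(-5*c) = (-2 + c)*(-5*c) = -5*c*(-2 + c))
N(n) = 15/2 - 7/(2*n) (N(n) = -(7/n - 15)/2 = -(-15 + 7/n)/2 = 15/2 - 7/(2*n))
Y(1/(184 - 114))/N(X) = (5*(2 - 1/(184 - 114))/(184 - 114))/(((½)*(-7 + 15*(-817))/(-817))) = (5*(2 - 1/70)/70)/(((½)*(-1/817)*(-7 - 12255))) = (5*(1/70)*(2 - 1*1/70))/(((½)*(-1/817)*(-12262))) = (5*(1/70)*(2 - 1/70))/(6131/817) = (5*(1/70)*(139/70))*(817/6131) = (139/980)*(817/6131) = 113563/6008380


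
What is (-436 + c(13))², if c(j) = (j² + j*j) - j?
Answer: 12321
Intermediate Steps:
c(j) = -j + 2*j² (c(j) = (j² + j²) - j = 2*j² - j = -j + 2*j²)
(-436 + c(13))² = (-436 + 13*(-1 + 2*13))² = (-436 + 13*(-1 + 26))² = (-436 + 13*25)² = (-436 + 325)² = (-111)² = 12321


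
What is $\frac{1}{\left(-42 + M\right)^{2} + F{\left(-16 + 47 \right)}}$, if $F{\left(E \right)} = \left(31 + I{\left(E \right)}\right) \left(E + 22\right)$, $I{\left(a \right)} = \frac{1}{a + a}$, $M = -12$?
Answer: $\frac{62}{282711} \approx 0.00021931$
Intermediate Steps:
$I{\left(a \right)} = \frac{1}{2 a}$
$F{\left(E \right)} = \left(22 + E\right) \left(31 + \frac{1}{2 E}\right)$ ($F{\left(E \right)} = \left(31 + \frac{1}{2 E}\right) \left(E + 22\right) = \left(31 + \frac{1}{2 E}\right) \left(22 + E\right) = \left(22 + E\right) \left(31 + \frac{1}{2 E}\right)$)
$\frac{1}{\left(-42 + M\right)^{2} + F{\left(-16 + 47 \right)}} = \frac{1}{\left(-42 - 12\right)^{2} + \left(\frac{1365}{2} + \frac{11}{-16 + 47} + 31 \left(-16 + 47\right)\right)} = \frac{1}{\left(-54\right)^{2} + \left(\frac{1365}{2} + \frac{11}{31} + 31 \cdot 31\right)} = \frac{1}{2916 + \left(\frac{1365}{2} + 11 \cdot \frac{1}{31} + 961\right)} = \frac{1}{2916 + \left(\frac{1365}{2} + \frac{11}{31} + 961\right)} = \frac{1}{2916 + \frac{101919}{62}} = \frac{1}{\frac{282711}{62}} = \frac{62}{282711}$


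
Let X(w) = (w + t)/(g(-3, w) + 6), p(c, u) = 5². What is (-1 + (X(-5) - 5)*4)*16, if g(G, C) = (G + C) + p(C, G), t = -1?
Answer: -8112/23 ≈ -352.70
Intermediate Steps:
p(c, u) = 25
g(G, C) = 25 + C + G (g(G, C) = (G + C) + 25 = (C + G) + 25 = 25 + C + G)
X(w) = (-1 + w)/(28 + w) (X(w) = (w - 1)/((25 + w - 3) + 6) = (-1 + w)/((22 + w) + 6) = (-1 + w)/(28 + w))
(-1 + (X(-5) - 5)*4)*16 = (-1 + ((-1 - 5)/(28 - 5) - 5)*4)*16 = (-1 + (-6/23 - 5)*4)*16 = (-1 - 121/23*4)*16 = (-1 - 484/23)*16 = -507/23*16 = -8112/23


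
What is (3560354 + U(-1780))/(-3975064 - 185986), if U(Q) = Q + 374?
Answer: -1779474/2080525 ≈ -0.85530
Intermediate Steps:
U(Q) = 374 + Q
(3560354 + U(-1780))/(-3975064 - 185986) = (3560354 + (374 - 1780))/(-3975064 - 185986) = (3560354 - 1406)/(-4161050) = 3558948*(-1/4161050) = -1779474/2080525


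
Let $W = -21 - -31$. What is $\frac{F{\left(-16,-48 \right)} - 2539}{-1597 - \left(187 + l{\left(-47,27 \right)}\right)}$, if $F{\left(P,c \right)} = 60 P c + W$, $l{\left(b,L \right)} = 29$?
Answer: $- \frac{43551}{1813} \approx -24.022$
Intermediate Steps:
$W = 10$ ($W = -21 + 31 = 10$)
$F{\left(P,c \right)} = 10 + 60 P c$ ($F{\left(P,c \right)} = 60 P c + 10 = 10 + 60 P c$)
$\frac{F{\left(-16,-48 \right)} - 2539}{-1597 - \left(187 + l{\left(-47,27 \right)}\right)} = \frac{\left(10 + 60 \left(-16\right) \left(-48\right)\right) - 2539}{-1597 - 216} = \frac{\left(10 + 46080\right) - 2539}{-1597 - 216} = \frac{46090 - 2539}{-1597 - 216} = \frac{43551}{-1813} = 43551 \left(- \frac{1}{1813}\right) = - \frac{43551}{1813}$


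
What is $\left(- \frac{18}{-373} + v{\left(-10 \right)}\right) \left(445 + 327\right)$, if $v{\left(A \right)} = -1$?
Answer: $- \frac{274060}{373} \approx -734.75$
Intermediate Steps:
$\left(- \frac{18}{-373} + v{\left(-10 \right)}\right) \left(445 + 327\right) = \left(- \frac{18}{-373} - 1\right) \left(445 + 327\right) = \left(\left(-18\right) \left(- \frac{1}{373}\right) - 1\right) 772 = \left(\frac{18}{373} - 1\right) 772 = \left(- \frac{355}{373}\right) 772 = - \frac{274060}{373}$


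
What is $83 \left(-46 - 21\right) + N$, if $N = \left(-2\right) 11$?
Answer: $-5583$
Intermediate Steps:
$N = -22$
$83 \left(-46 - 21\right) + N = 83 \left(-46 - 21\right) - 22 = 83 \left(-67\right) - 22 = -5561 - 22 = -5583$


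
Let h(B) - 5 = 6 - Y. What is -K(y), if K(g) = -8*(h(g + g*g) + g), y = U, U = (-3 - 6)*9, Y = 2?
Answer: -576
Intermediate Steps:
h(B) = 9 (h(B) = 5 + (6 - 1*2) = 5 + (6 - 2) = 5 + 4 = 9)
U = -81 (U = -9*9 = -81)
y = -81
K(g) = -72 - 8*g (K(g) = -8*(9 + g) = -72 - 8*g)
-K(y) = -(-72 - 8*(-81)) = -(-72 + 648) = -1*576 = -576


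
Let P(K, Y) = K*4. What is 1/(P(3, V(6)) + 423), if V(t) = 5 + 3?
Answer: 1/435 ≈ 0.0022989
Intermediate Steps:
V(t) = 8
P(K, Y) = 4*K
1/(P(3, V(6)) + 423) = 1/(4*3 + 423) = 1/(12 + 423) = 1/435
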